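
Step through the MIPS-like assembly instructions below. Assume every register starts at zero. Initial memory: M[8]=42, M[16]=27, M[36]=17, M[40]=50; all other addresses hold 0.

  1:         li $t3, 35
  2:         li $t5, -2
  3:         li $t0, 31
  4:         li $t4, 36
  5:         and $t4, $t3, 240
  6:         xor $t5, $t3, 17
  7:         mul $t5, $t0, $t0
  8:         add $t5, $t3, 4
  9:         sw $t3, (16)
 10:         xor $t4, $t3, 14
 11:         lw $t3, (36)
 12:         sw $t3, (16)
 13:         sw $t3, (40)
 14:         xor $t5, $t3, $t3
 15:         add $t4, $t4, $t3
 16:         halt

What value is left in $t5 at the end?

li $t3, 35 → $t3=35
li $t5, -2 → $t5=-2
li $t0, 31 → $t0=31
li $t4, 36 → $t4=36
and $t4, $t3, 240 → $t4=35&240=32
xor $t5, $t3, 17 → $t5=35^17=50
mul $t5, $t0, $t0 → $t5=31*31=961
add $t5, $t3, 4 → $t5=35+4=39
sw $t3, (16) → M[16]=35
xor $t4, $t3, 14 → $t4=35^14=45
lw $t3, (36) → $t3=M[36]=17
sw $t3, (16) → M[16]=17
sw $t3, (40) → M[40]=17
xor $t5, $t3, $t3 → $t5=17^17=0
add $t4, $t4, $t3 → $t4=45+17=62
halt.

0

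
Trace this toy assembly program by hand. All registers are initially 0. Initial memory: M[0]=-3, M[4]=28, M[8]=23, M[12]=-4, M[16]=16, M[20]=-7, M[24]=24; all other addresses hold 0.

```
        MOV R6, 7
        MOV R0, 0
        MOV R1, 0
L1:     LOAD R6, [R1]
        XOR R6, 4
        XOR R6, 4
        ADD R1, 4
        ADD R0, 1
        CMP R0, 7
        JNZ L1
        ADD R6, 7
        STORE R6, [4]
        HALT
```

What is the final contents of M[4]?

R6=7
R0=0
R1=0
R6=M[0]=-3
R6=(-3)^4=-7
R6=(-7)^4=-3
R1=0+4=4
R0=0+1=1
CMP R0, 7  (cmp 1,7)
JNZ L1: taken
R6=M[4]=28
R6=28^4=24
R6=24^4=28
R1=4+4=8
R0=1+1=2
CMP R0, 7  (cmp 2,7)
JNZ L1: taken
R6=M[8]=23
R6=23^4=19
R6=19^4=23
R1=8+4=12
R0=2+1=3
CMP R0, 7  (cmp 3,7)
JNZ L1: taken
R6=M[12]=-4
R6=(-4)^4=-8
R6=(-8)^4=-4
R1=12+4=16
R0=3+1=4
CMP R0, 7  (cmp 4,7)
JNZ L1: taken
R6=M[16]=16
R6=16^4=20
R6=20^4=16
R1=16+4=20
R0=4+1=5
CMP R0, 7  (cmp 5,7)
JNZ L1: taken
R6=M[20]=-7
R6=(-7)^4=-3
R6=(-3)^4=-7
R1=20+4=24
R0=5+1=6
CMP R0, 7  (cmp 6,7)
JNZ L1: taken
R6=M[24]=24
R6=24^4=28
R6=28^4=24
R1=24+4=28
R0=6+1=7
CMP R0, 7  (cmp 7,7)
JNZ L1: not taken
R6=24+7=31
STORE R6, [4] → M[4]=31
halt.

31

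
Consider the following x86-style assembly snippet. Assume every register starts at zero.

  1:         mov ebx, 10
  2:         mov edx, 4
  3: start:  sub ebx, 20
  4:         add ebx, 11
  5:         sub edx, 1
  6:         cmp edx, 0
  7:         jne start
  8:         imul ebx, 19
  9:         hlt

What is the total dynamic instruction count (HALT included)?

24

after mov ebx, 10: ebx=10
after mov edx, 4: edx=4
after sub ebx, 20: ebx=10-20=-10
after add ebx, 11: ebx=(-10)+11=1
after sub edx, 1: edx=4-1=3
cmp edx, 0  (cmp 3,0)
jne start: taken
after sub ebx, 20: ebx=1-20=-19
after add ebx, 11: ebx=(-19)+11=-8
after sub edx, 1: edx=3-1=2
cmp edx, 0  (cmp 2,0)
jne start: taken
after sub ebx, 20: ebx=(-8)-20=-28
after add ebx, 11: ebx=(-28)+11=-17
after sub edx, 1: edx=2-1=1
cmp edx, 0  (cmp 1,0)
jne start: taken
after sub ebx, 20: ebx=(-17)-20=-37
after add ebx, 11: ebx=(-37)+11=-26
after sub edx, 1: edx=1-1=0
cmp edx, 0  (cmp 0,0)
jne start: not taken
after imul ebx, 19: ebx=(-26)*19=-494
halt.
Total executed instructions: 24.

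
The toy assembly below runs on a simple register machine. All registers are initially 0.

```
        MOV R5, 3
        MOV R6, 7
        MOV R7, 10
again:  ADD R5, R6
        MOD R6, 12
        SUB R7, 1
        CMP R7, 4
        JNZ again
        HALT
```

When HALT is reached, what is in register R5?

after MOV R5, 3: R5=3
after MOV R6, 7: R6=7
after MOV R7, 10: R7=10
after ADD R5, R6: R5=3+7=10
after MOD R6, 12: R6=7%12=7
after SUB R7, 1: R7=10-1=9
CMP R7, 4  (cmp 9,4)
JNZ again: taken
after ADD R5, R6: R5=10+7=17
after MOD R6, 12: R6=7%12=7
after SUB R7, 1: R7=9-1=8
CMP R7, 4  (cmp 8,4)
JNZ again: taken
after ADD R5, R6: R5=17+7=24
after MOD R6, 12: R6=7%12=7
after SUB R7, 1: R7=8-1=7
CMP R7, 4  (cmp 7,4)
JNZ again: taken
after ADD R5, R6: R5=24+7=31
after MOD R6, 12: R6=7%12=7
after SUB R7, 1: R7=7-1=6
CMP R7, 4  (cmp 6,4)
JNZ again: taken
after ADD R5, R6: R5=31+7=38
after MOD R6, 12: R6=7%12=7
after SUB R7, 1: R7=6-1=5
CMP R7, 4  (cmp 5,4)
JNZ again: taken
after ADD R5, R6: R5=38+7=45
after MOD R6, 12: R6=7%12=7
after SUB R7, 1: R7=5-1=4
CMP R7, 4  (cmp 4,4)
JNZ again: not taken
halt.

45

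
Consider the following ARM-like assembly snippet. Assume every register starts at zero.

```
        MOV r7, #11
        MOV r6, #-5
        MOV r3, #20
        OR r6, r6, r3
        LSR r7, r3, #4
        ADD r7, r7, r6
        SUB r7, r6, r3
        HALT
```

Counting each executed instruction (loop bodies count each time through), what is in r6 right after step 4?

-1

MOV r7, #11 → r7=11
MOV r6, #-5 → r6=-5
MOV r3, #20 → r3=20
OR r6, r6, r3 → r6=(-5)|20=-1
After step 4: r6 = -1.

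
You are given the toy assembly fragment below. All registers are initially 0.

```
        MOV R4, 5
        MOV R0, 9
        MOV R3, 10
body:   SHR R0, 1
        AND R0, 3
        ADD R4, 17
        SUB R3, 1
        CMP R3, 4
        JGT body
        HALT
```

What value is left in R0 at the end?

0

after MOV R4, 5: R4=5
after MOV R0, 9: R0=9
after MOV R3, 10: R3=10
after SHR R0, 1: R0=9>>1=4
after AND R0, 3: R0=4&3=0
after ADD R4, 17: R4=5+17=22
after SUB R3, 1: R3=10-1=9
CMP R3, 4  (cmp 9,4)
JGT body: taken
after SHR R0, 1: R0=0>>1=0
after AND R0, 3: R0=0&3=0
after ADD R4, 17: R4=22+17=39
after SUB R3, 1: R3=9-1=8
CMP R3, 4  (cmp 8,4)
JGT body: taken
after SHR R0, 1: R0=0>>1=0
after AND R0, 3: R0=0&3=0
after ADD R4, 17: R4=39+17=56
after SUB R3, 1: R3=8-1=7
CMP R3, 4  (cmp 7,4)
JGT body: taken
after SHR R0, 1: R0=0>>1=0
after AND R0, 3: R0=0&3=0
after ADD R4, 17: R4=56+17=73
after SUB R3, 1: R3=7-1=6
CMP R3, 4  (cmp 6,4)
JGT body: taken
after SHR R0, 1: R0=0>>1=0
after AND R0, 3: R0=0&3=0
after ADD R4, 17: R4=73+17=90
after SUB R3, 1: R3=6-1=5
CMP R3, 4  (cmp 5,4)
JGT body: taken
after SHR R0, 1: R0=0>>1=0
after AND R0, 3: R0=0&3=0
after ADD R4, 17: R4=90+17=107
after SUB R3, 1: R3=5-1=4
CMP R3, 4  (cmp 4,4)
JGT body: not taken
halt.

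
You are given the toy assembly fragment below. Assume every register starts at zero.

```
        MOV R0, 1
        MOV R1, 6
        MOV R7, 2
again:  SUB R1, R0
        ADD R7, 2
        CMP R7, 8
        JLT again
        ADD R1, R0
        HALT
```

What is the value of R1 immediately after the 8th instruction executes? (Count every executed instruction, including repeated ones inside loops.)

after MOV R0, 1: R0=1
after MOV R1, 6: R1=6
after MOV R7, 2: R7=2
after SUB R1, R0: R1=6-1=5
after ADD R7, 2: R7=2+2=4
CMP R7, 8  (cmp 4,8)
JLT again: taken
after SUB R1, R0: R1=5-1=4
After step 8: R1 = 4.

4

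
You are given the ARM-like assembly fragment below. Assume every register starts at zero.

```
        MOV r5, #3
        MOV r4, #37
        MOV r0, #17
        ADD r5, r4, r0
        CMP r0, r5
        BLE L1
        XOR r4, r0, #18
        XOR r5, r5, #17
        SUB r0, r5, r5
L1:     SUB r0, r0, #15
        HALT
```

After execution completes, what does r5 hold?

54

r5=3
r4=37
r0=17
r5=37+17=54
CMP r0, r5  (cmp 17,54)
BLE L1: taken
r0=17-15=2
halt.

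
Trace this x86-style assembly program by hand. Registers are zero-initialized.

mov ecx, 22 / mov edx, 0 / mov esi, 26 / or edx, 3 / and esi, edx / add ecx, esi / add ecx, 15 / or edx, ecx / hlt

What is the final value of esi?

after mov ecx, 22: ecx=22
after mov edx, 0: edx=0
after mov esi, 26: esi=26
after or edx, 3: edx=0|3=3
after and esi, edx: esi=26&3=2
after add ecx, esi: ecx=22+2=24
after add ecx, 15: ecx=24+15=39
after or edx, ecx: edx=3|39=39
halt.

2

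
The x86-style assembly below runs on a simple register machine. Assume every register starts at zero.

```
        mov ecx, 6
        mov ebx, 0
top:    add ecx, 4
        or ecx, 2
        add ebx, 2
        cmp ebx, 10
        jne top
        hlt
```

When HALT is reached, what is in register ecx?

26

mov ecx, 6 → ecx=6
mov ebx, 0 → ebx=0
add ecx, 4 → ecx=6+4=10
or ecx, 2 → ecx=10|2=10
add ebx, 2 → ebx=0+2=2
cmp ebx, 10  (cmp 2,10)
jne top: taken
add ecx, 4 → ecx=10+4=14
or ecx, 2 → ecx=14|2=14
add ebx, 2 → ebx=2+2=4
cmp ebx, 10  (cmp 4,10)
jne top: taken
add ecx, 4 → ecx=14+4=18
or ecx, 2 → ecx=18|2=18
add ebx, 2 → ebx=4+2=6
cmp ebx, 10  (cmp 6,10)
jne top: taken
add ecx, 4 → ecx=18+4=22
or ecx, 2 → ecx=22|2=22
add ebx, 2 → ebx=6+2=8
cmp ebx, 10  (cmp 8,10)
jne top: taken
add ecx, 4 → ecx=22+4=26
or ecx, 2 → ecx=26|2=26
add ebx, 2 → ebx=8+2=10
cmp ebx, 10  (cmp 10,10)
jne top: not taken
halt.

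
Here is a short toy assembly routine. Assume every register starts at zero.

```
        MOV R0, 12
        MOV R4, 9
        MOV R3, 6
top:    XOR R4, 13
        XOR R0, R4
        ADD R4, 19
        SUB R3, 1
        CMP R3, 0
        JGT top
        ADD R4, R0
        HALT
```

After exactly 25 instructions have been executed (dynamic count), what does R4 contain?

R0=12
R4=9
R3=6
R4=9^13=4
R0=12^4=8
R4=4+19=23
R3=6-1=5
CMP R3, 0  (cmp 5,0)
JGT top: taken
R4=23^13=26
R0=8^26=18
R4=26+19=45
R3=5-1=4
CMP R3, 0  (cmp 4,0)
JGT top: taken
R4=45^13=32
R0=18^32=50
R4=32+19=51
R3=4-1=3
CMP R3, 0  (cmp 3,0)
JGT top: taken
R4=51^13=62
R0=50^62=12
R4=62+19=81
R3=3-1=2
After step 25: R4 = 81.

81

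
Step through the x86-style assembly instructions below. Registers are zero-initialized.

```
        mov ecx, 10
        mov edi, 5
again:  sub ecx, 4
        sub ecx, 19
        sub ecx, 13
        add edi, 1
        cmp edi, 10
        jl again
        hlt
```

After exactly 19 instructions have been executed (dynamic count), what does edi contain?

after mov ecx, 10: ecx=10
after mov edi, 5: edi=5
after sub ecx, 4: ecx=10-4=6
after sub ecx, 19: ecx=6-19=-13
after sub ecx, 13: ecx=(-13)-13=-26
after add edi, 1: edi=5+1=6
cmp edi, 10  (cmp 6,10)
jl again: taken
after sub ecx, 4: ecx=(-26)-4=-30
after sub ecx, 19: ecx=(-30)-19=-49
after sub ecx, 13: ecx=(-49)-13=-62
after add edi, 1: edi=6+1=7
cmp edi, 10  (cmp 7,10)
jl again: taken
after sub ecx, 4: ecx=(-62)-4=-66
after sub ecx, 19: ecx=(-66)-19=-85
after sub ecx, 13: ecx=(-85)-13=-98
after add edi, 1: edi=7+1=8
cmp edi, 10  (cmp 8,10)
After step 19: edi = 8.

8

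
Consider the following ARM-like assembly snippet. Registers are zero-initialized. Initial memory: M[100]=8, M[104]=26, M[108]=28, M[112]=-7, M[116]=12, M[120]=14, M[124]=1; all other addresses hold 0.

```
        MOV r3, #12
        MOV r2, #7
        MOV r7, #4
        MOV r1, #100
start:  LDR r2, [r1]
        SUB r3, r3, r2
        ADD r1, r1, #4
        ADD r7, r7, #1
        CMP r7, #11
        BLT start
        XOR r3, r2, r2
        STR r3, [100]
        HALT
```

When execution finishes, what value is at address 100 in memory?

0

MOV r3, #12 → r3=12
MOV r2, #7 → r2=7
MOV r7, #4 → r7=4
MOV r1, #100 → r1=100
LDR r2, [r1] → r2=M[100]=8
SUB r3, r3, r2 → r3=12-8=4
ADD r1, r1, #4 → r1=100+4=104
ADD r7, r7, #1 → r7=4+1=5
CMP r7, #11  (cmp 5,11)
BLT start: taken
LDR r2, [r1] → r2=M[104]=26
SUB r3, r3, r2 → r3=4-26=-22
ADD r1, r1, #4 → r1=104+4=108
ADD r7, r7, #1 → r7=5+1=6
CMP r7, #11  (cmp 6,11)
BLT start: taken
LDR r2, [r1] → r2=M[108]=28
SUB r3, r3, r2 → r3=(-22)-28=-50
ADD r1, r1, #4 → r1=108+4=112
ADD r7, r7, #1 → r7=6+1=7
CMP r7, #11  (cmp 7,11)
BLT start: taken
LDR r2, [r1] → r2=M[112]=-7
SUB r3, r3, r2 → r3=(-50)-(-7)=-43
ADD r1, r1, #4 → r1=112+4=116
ADD r7, r7, #1 → r7=7+1=8
CMP r7, #11  (cmp 8,11)
BLT start: taken
LDR r2, [r1] → r2=M[116]=12
SUB r3, r3, r2 → r3=(-43)-12=-55
ADD r1, r1, #4 → r1=116+4=120
ADD r7, r7, #1 → r7=8+1=9
CMP r7, #11  (cmp 9,11)
BLT start: taken
LDR r2, [r1] → r2=M[120]=14
SUB r3, r3, r2 → r3=(-55)-14=-69
ADD r1, r1, #4 → r1=120+4=124
ADD r7, r7, #1 → r7=9+1=10
CMP r7, #11  (cmp 10,11)
BLT start: taken
LDR r2, [r1] → r2=M[124]=1
SUB r3, r3, r2 → r3=(-69)-1=-70
ADD r1, r1, #4 → r1=124+4=128
ADD r7, r7, #1 → r7=10+1=11
CMP r7, #11  (cmp 11,11)
BLT start: not taken
XOR r3, r2, r2 → r3=1^1=0
STR r3, [100] → M[100]=0
halt.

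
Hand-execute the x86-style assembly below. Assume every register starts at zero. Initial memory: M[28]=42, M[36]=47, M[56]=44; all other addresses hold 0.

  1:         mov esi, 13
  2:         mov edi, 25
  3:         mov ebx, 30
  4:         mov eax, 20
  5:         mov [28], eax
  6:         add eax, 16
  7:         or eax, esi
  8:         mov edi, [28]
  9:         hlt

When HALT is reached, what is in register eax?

45

mov esi, 13 → esi=13
mov edi, 25 → edi=25
mov ebx, 30 → ebx=30
mov eax, 20 → eax=20
mov [28], eax → M[28]=20
add eax, 16 → eax=20+16=36
or eax, esi → eax=36|13=45
mov edi, [28] → edi=M[28]=20
halt.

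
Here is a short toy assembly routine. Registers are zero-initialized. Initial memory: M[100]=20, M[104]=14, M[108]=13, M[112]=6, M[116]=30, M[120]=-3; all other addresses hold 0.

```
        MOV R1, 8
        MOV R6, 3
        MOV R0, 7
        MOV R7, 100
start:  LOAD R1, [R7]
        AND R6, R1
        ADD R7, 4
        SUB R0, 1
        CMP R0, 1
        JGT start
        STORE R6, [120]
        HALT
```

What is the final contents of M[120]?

R1=8
R6=3
R0=7
R7=100
R1=M[100]=20
R6=3&20=0
R7=100+4=104
R0=7-1=6
CMP R0, 1  (cmp 6,1)
JGT start: taken
R1=M[104]=14
R6=0&14=0
R7=104+4=108
R0=6-1=5
CMP R0, 1  (cmp 5,1)
JGT start: taken
R1=M[108]=13
R6=0&13=0
R7=108+4=112
R0=5-1=4
CMP R0, 1  (cmp 4,1)
JGT start: taken
R1=M[112]=6
R6=0&6=0
R7=112+4=116
R0=4-1=3
CMP R0, 1  (cmp 3,1)
JGT start: taken
R1=M[116]=30
R6=0&30=0
R7=116+4=120
R0=3-1=2
CMP R0, 1  (cmp 2,1)
JGT start: taken
R1=M[120]=-3
R6=0&(-3)=0
R7=120+4=124
R0=2-1=1
CMP R0, 1  (cmp 1,1)
JGT start: not taken
STORE R6, [120] → M[120]=0
halt.

0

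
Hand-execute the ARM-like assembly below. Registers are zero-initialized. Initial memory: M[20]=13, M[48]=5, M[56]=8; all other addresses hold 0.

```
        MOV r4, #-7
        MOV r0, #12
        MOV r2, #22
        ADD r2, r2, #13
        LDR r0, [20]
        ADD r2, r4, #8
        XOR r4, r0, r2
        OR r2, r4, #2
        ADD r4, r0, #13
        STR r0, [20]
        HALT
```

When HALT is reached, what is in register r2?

after MOV r4, #-7: r4=-7
after MOV r0, #12: r0=12
after MOV r2, #22: r2=22
after ADD r2, r2, #13: r2=22+13=35
after LDR r0, [20]: r0=M[20]=13
after ADD r2, r4, #8: r2=(-7)+8=1
after XOR r4, r0, r2: r4=13^1=12
after OR r2, r4, #2: r2=12|2=14
after ADD r4, r0, #13: r4=13+13=26
STR r0, [20] → M[20]=13
halt.

14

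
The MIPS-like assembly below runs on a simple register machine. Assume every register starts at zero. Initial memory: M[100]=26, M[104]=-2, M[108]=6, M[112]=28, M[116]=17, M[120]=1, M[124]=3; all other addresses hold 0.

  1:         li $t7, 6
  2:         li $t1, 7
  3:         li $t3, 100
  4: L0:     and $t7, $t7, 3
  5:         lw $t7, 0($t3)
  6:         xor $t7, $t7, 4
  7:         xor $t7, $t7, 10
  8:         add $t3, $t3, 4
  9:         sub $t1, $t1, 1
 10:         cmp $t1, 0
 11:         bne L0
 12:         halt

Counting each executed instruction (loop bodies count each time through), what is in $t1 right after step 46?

li $t7, 6 → $t7=6
li $t1, 7 → $t1=7
li $t3, 100 → $t3=100
and $t7, $t7, 3 → $t7=6&3=2
lw $t7, 0($t3) → $t7=M[100]=26
xor $t7, $t7, 4 → $t7=26^4=30
xor $t7, $t7, 10 → $t7=30^10=20
add $t3, $t3, 4 → $t3=100+4=104
sub $t1, $t1, 1 → $t1=7-1=6
cmp $t1, 0  (cmp 6,0)
bne L0: taken
and $t7, $t7, 3 → $t7=20&3=0
lw $t7, 0($t3) → $t7=M[104]=-2
xor $t7, $t7, 4 → $t7=(-2)^4=-6
xor $t7, $t7, 10 → $t7=(-6)^10=-16
add $t3, $t3, 4 → $t3=104+4=108
sub $t1, $t1, 1 → $t1=6-1=5
cmp $t1, 0  (cmp 5,0)
bne L0: taken
and $t7, $t7, 3 → $t7=(-16)&3=0
lw $t7, 0($t3) → $t7=M[108]=6
xor $t7, $t7, 4 → $t7=6^4=2
xor $t7, $t7, 10 → $t7=2^10=8
add $t3, $t3, 4 → $t3=108+4=112
sub $t1, $t1, 1 → $t1=5-1=4
cmp $t1, 0  (cmp 4,0)
bne L0: taken
and $t7, $t7, 3 → $t7=8&3=0
lw $t7, 0($t3) → $t7=M[112]=28
xor $t7, $t7, 4 → $t7=28^4=24
xor $t7, $t7, 10 → $t7=24^10=18
add $t3, $t3, 4 → $t3=112+4=116
sub $t1, $t1, 1 → $t1=4-1=3
cmp $t1, 0  (cmp 3,0)
bne L0: taken
and $t7, $t7, 3 → $t7=18&3=2
lw $t7, 0($t3) → $t7=M[116]=17
xor $t7, $t7, 4 → $t7=17^4=21
xor $t7, $t7, 10 → $t7=21^10=31
add $t3, $t3, 4 → $t3=116+4=120
sub $t1, $t1, 1 → $t1=3-1=2
cmp $t1, 0  (cmp 2,0)
bne L0: taken
and $t7, $t7, 3 → $t7=31&3=3
lw $t7, 0($t3) → $t7=M[120]=1
xor $t7, $t7, 4 → $t7=1^4=5
After step 46: $t1 = 2.

2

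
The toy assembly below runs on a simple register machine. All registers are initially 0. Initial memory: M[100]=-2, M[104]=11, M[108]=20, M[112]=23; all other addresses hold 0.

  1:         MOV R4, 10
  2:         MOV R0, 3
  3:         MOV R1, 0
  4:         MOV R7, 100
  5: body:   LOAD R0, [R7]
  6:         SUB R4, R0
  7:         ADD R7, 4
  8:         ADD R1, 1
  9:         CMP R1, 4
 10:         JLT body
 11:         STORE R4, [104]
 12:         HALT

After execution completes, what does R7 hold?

R4=10
R0=3
R1=0
R7=100
R0=M[100]=-2
R4=10-(-2)=12
R7=100+4=104
R1=0+1=1
CMP R1, 4  (cmp 1,4)
JLT body: taken
R0=M[104]=11
R4=12-11=1
R7=104+4=108
R1=1+1=2
CMP R1, 4  (cmp 2,4)
JLT body: taken
R0=M[108]=20
R4=1-20=-19
R7=108+4=112
R1=2+1=3
CMP R1, 4  (cmp 3,4)
JLT body: taken
R0=M[112]=23
R4=(-19)-23=-42
R7=112+4=116
R1=3+1=4
CMP R1, 4  (cmp 4,4)
JLT body: not taken
STORE R4, [104] → M[104]=-42
halt.

116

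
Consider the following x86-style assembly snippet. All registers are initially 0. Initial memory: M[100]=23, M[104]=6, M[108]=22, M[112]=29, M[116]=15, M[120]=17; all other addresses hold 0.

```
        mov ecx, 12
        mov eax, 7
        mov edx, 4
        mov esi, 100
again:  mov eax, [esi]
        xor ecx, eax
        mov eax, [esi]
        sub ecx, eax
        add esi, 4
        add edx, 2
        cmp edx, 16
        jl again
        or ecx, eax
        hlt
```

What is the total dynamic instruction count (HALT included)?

after mov ecx, 12: ecx=12
after mov eax, 7: eax=7
after mov edx, 4: edx=4
after mov esi, 100: esi=100
after mov eax, [esi]: eax=M[100]=23
after xor ecx, eax: ecx=12^23=27
after mov eax, [esi]: eax=M[100]=23
after sub ecx, eax: ecx=27-23=4
after add esi, 4: esi=100+4=104
after add edx, 2: edx=4+2=6
cmp edx, 16  (cmp 6,16)
jl again: taken
after mov eax, [esi]: eax=M[104]=6
after xor ecx, eax: ecx=4^6=2
after mov eax, [esi]: eax=M[104]=6
after sub ecx, eax: ecx=2-6=-4
after add esi, 4: esi=104+4=108
after add edx, 2: edx=6+2=8
cmp edx, 16  (cmp 8,16)
jl again: taken
after mov eax, [esi]: eax=M[108]=22
after xor ecx, eax: ecx=(-4)^22=-22
after mov eax, [esi]: eax=M[108]=22
after sub ecx, eax: ecx=(-22)-22=-44
after add esi, 4: esi=108+4=112
after add edx, 2: edx=8+2=10
cmp edx, 16  (cmp 10,16)
jl again: taken
after mov eax, [esi]: eax=M[112]=29
after xor ecx, eax: ecx=(-44)^29=-55
after mov eax, [esi]: eax=M[112]=29
after sub ecx, eax: ecx=(-55)-29=-84
after add esi, 4: esi=112+4=116
after add edx, 2: edx=10+2=12
cmp edx, 16  (cmp 12,16)
jl again: taken
after mov eax, [esi]: eax=M[116]=15
after xor ecx, eax: ecx=(-84)^15=-93
after mov eax, [esi]: eax=M[116]=15
after sub ecx, eax: ecx=(-93)-15=-108
after add esi, 4: esi=116+4=120
after add edx, 2: edx=12+2=14
cmp edx, 16  (cmp 14,16)
jl again: taken
after mov eax, [esi]: eax=M[120]=17
after xor ecx, eax: ecx=(-108)^17=-123
after mov eax, [esi]: eax=M[120]=17
after sub ecx, eax: ecx=(-123)-17=-140
after add esi, 4: esi=120+4=124
after add edx, 2: edx=14+2=16
cmp edx, 16  (cmp 16,16)
jl again: not taken
after or ecx, eax: ecx=(-140)|17=-139
halt.
Total executed instructions: 54.

54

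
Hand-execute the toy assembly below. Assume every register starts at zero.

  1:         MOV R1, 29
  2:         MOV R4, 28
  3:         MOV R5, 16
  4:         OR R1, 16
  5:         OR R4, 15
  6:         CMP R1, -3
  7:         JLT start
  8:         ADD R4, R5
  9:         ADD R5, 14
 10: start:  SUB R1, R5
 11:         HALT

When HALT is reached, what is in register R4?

47

R1=29
R4=28
R5=16
R1=29|16=29
R4=28|15=31
CMP R1, -3  (cmp 29,-3)
JLT start: not taken
R4=31+16=47
R5=16+14=30
R1=29-30=-1
halt.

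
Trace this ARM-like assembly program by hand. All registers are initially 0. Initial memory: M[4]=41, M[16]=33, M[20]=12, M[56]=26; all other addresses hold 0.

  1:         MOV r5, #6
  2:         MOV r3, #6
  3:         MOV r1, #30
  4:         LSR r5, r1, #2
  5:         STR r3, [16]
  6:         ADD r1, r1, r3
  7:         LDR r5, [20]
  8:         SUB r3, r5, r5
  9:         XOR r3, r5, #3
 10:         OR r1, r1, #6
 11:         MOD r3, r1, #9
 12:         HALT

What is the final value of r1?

MOV r5, #6 → r5=6
MOV r3, #6 → r3=6
MOV r1, #30 → r1=30
LSR r5, r1, #2 → r5=30>>2=7
STR r3, [16] → M[16]=6
ADD r1, r1, r3 → r1=30+6=36
LDR r5, [20] → r5=M[20]=12
SUB r3, r5, r5 → r3=12-12=0
XOR r3, r5, #3 → r3=12^3=15
OR r1, r1, #6 → r1=36|6=38
MOD r3, r1, #9 → r3=38%9=2
halt.

38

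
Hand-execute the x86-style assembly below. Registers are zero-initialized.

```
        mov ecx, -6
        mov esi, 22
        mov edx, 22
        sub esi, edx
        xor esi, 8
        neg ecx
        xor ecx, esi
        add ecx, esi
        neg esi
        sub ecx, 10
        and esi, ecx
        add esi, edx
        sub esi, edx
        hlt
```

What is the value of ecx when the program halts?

after mov ecx, -6: ecx=-6
after mov esi, 22: esi=22
after mov edx, 22: edx=22
after sub esi, edx: esi=22-22=0
after xor esi, 8: esi=0^8=8
after neg ecx: ecx=-(-6)=6
after xor ecx, esi: ecx=6^8=14
after add ecx, esi: ecx=14+8=22
after neg esi: esi=-(8)=-8
after sub ecx, 10: ecx=22-10=12
after and esi, ecx: esi=(-8)&12=8
after add esi, edx: esi=8+22=30
after sub esi, edx: esi=30-22=8
halt.

12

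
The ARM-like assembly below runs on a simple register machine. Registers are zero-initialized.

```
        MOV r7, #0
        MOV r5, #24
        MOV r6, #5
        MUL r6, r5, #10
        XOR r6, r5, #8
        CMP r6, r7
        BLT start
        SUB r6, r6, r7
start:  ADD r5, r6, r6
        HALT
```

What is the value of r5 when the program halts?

after MOV r7, #0: r7=0
after MOV r5, #24: r5=24
after MOV r6, #5: r6=5
after MUL r6, r5, #10: r6=24*10=240
after XOR r6, r5, #8: r6=24^8=16
CMP r6, r7  (cmp 16,0)
BLT start: not taken
after SUB r6, r6, r7: r6=16-0=16
after ADD r5, r6, r6: r5=16+16=32
halt.

32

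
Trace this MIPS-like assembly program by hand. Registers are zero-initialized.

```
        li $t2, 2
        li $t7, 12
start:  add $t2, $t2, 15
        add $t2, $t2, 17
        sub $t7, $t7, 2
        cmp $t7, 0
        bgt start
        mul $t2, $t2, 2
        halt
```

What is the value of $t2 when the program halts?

after li $t2, 2: $t2=2
after li $t7, 12: $t7=12
after add $t2, $t2, 15: $t2=2+15=17
after add $t2, $t2, 17: $t2=17+17=34
after sub $t7, $t7, 2: $t7=12-2=10
cmp $t7, 0  (cmp 10,0)
bgt start: taken
after add $t2, $t2, 15: $t2=34+15=49
after add $t2, $t2, 17: $t2=49+17=66
after sub $t7, $t7, 2: $t7=10-2=8
cmp $t7, 0  (cmp 8,0)
bgt start: taken
after add $t2, $t2, 15: $t2=66+15=81
after add $t2, $t2, 17: $t2=81+17=98
after sub $t7, $t7, 2: $t7=8-2=6
cmp $t7, 0  (cmp 6,0)
bgt start: taken
after add $t2, $t2, 15: $t2=98+15=113
after add $t2, $t2, 17: $t2=113+17=130
after sub $t7, $t7, 2: $t7=6-2=4
cmp $t7, 0  (cmp 4,0)
bgt start: taken
after add $t2, $t2, 15: $t2=130+15=145
after add $t2, $t2, 17: $t2=145+17=162
after sub $t7, $t7, 2: $t7=4-2=2
cmp $t7, 0  (cmp 2,0)
bgt start: taken
after add $t2, $t2, 15: $t2=162+15=177
after add $t2, $t2, 17: $t2=177+17=194
after sub $t7, $t7, 2: $t7=2-2=0
cmp $t7, 0  (cmp 0,0)
bgt start: not taken
after mul $t2, $t2, 2: $t2=194*2=388
halt.

388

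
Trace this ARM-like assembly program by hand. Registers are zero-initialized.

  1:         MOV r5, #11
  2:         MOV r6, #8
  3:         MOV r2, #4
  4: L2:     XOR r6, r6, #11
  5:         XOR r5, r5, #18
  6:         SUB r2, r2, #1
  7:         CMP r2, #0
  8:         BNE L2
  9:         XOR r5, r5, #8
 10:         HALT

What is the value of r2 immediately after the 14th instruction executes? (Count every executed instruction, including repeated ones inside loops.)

r5=11
r6=8
r2=4
r6=8^11=3
r5=11^18=25
r2=4-1=3
CMP r2, #0  (cmp 3,0)
BNE L2: taken
r6=3^11=8
r5=25^18=11
r2=3-1=2
CMP r2, #0  (cmp 2,0)
BNE L2: taken
r6=8^11=3
After step 14: r2 = 2.

2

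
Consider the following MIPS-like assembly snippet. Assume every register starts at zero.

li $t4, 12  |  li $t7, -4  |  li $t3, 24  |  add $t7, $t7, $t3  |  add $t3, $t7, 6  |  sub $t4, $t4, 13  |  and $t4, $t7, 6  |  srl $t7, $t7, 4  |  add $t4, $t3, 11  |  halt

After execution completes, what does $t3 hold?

$t4=12
$t7=-4
$t3=24
$t7=(-4)+24=20
$t3=20+6=26
$t4=12-13=-1
$t4=20&6=4
$t7=20>>4=1
$t4=26+11=37
halt.

26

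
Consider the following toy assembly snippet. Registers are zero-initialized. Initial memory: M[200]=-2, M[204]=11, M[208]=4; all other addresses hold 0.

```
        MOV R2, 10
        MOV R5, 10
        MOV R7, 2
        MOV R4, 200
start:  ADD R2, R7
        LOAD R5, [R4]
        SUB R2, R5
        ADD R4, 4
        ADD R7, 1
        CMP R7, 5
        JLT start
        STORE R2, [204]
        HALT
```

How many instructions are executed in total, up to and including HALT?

MOV R2, 10 → R2=10
MOV R5, 10 → R5=10
MOV R7, 2 → R7=2
MOV R4, 200 → R4=200
ADD R2, R7 → R2=10+2=12
LOAD R5, [R4] → R5=M[200]=-2
SUB R2, R5 → R2=12-(-2)=14
ADD R4, 4 → R4=200+4=204
ADD R7, 1 → R7=2+1=3
CMP R7, 5  (cmp 3,5)
JLT start: taken
ADD R2, R7 → R2=14+3=17
LOAD R5, [R4] → R5=M[204]=11
SUB R2, R5 → R2=17-11=6
ADD R4, 4 → R4=204+4=208
ADD R7, 1 → R7=3+1=4
CMP R7, 5  (cmp 4,5)
JLT start: taken
ADD R2, R7 → R2=6+4=10
LOAD R5, [R4] → R5=M[208]=4
SUB R2, R5 → R2=10-4=6
ADD R4, 4 → R4=208+4=212
ADD R7, 1 → R7=4+1=5
CMP R7, 5  (cmp 5,5)
JLT start: not taken
STORE R2, [204] → M[204]=6
halt.
Total executed instructions: 27.

27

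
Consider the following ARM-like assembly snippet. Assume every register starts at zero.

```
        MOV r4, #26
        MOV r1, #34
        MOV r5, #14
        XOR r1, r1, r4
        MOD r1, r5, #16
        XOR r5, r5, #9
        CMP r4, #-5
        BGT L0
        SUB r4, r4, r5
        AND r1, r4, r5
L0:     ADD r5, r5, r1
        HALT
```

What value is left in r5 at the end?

21

r4=26
r1=34
r5=14
r1=34^26=56
r1=14%16=14
r5=14^9=7
CMP r4, #-5  (cmp 26,-5)
BGT L0: taken
r5=7+14=21
halt.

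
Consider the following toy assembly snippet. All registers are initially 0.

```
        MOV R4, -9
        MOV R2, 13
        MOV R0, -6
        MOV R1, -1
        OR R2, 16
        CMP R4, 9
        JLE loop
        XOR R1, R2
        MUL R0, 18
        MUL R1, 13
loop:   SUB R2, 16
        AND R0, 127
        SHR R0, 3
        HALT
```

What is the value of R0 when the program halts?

15

R4=-9
R2=13
R0=-6
R1=-1
R2=13|16=29
CMP R4, 9  (cmp -9,9)
JLE loop: taken
R2=29-16=13
R0=(-6)&127=122
R0=122>>3=15
halt.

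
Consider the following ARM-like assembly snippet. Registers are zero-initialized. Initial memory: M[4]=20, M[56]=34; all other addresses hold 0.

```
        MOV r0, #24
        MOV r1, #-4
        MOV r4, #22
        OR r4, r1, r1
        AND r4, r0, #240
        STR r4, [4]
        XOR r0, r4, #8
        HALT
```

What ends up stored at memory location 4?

16

MOV r0, #24 → r0=24
MOV r1, #-4 → r1=-4
MOV r4, #22 → r4=22
OR r4, r1, r1 → r4=(-4)|(-4)=-4
AND r4, r0, #240 → r4=24&240=16
STR r4, [4] → M[4]=16
XOR r0, r4, #8 → r0=16^8=24
halt.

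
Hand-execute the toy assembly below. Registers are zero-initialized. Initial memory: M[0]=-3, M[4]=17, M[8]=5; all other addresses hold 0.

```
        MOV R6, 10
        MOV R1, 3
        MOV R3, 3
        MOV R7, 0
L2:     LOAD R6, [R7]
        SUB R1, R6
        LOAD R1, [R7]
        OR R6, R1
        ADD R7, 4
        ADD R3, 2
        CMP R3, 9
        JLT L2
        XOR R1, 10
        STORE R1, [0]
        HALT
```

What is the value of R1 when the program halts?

MOV R6, 10 → R6=10
MOV R1, 3 → R1=3
MOV R3, 3 → R3=3
MOV R7, 0 → R7=0
LOAD R6, [R7] → R6=M[0]=-3
SUB R1, R6 → R1=3-(-3)=6
LOAD R1, [R7] → R1=M[0]=-3
OR R6, R1 → R6=(-3)|(-3)=-3
ADD R7, 4 → R7=0+4=4
ADD R3, 2 → R3=3+2=5
CMP R3, 9  (cmp 5,9)
JLT L2: taken
LOAD R6, [R7] → R6=M[4]=17
SUB R1, R6 → R1=(-3)-17=-20
LOAD R1, [R7] → R1=M[4]=17
OR R6, R1 → R6=17|17=17
ADD R7, 4 → R7=4+4=8
ADD R3, 2 → R3=5+2=7
CMP R3, 9  (cmp 7,9)
JLT L2: taken
LOAD R6, [R7] → R6=M[8]=5
SUB R1, R6 → R1=17-5=12
LOAD R1, [R7] → R1=M[8]=5
OR R6, R1 → R6=5|5=5
ADD R7, 4 → R7=8+4=12
ADD R3, 2 → R3=7+2=9
CMP R3, 9  (cmp 9,9)
JLT L2: not taken
XOR R1, 10 → R1=5^10=15
STORE R1, [0] → M[0]=15
halt.

15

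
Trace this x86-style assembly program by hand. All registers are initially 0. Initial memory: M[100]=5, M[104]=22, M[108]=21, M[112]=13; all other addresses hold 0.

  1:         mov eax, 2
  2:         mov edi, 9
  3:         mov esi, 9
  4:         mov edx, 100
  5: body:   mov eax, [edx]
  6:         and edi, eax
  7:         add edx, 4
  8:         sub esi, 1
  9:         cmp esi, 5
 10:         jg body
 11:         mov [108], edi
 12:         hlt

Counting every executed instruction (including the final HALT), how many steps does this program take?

30

eax=2
edi=9
esi=9
edx=100
eax=M[100]=5
edi=9&5=1
edx=100+4=104
esi=9-1=8
cmp esi, 5  (cmp 8,5)
jg body: taken
eax=M[104]=22
edi=1&22=0
edx=104+4=108
esi=8-1=7
cmp esi, 5  (cmp 7,5)
jg body: taken
eax=M[108]=21
edi=0&21=0
edx=108+4=112
esi=7-1=6
cmp esi, 5  (cmp 6,5)
jg body: taken
eax=M[112]=13
edi=0&13=0
edx=112+4=116
esi=6-1=5
cmp esi, 5  (cmp 5,5)
jg body: not taken
mov [108], edi → M[108]=0
halt.
Total executed instructions: 30.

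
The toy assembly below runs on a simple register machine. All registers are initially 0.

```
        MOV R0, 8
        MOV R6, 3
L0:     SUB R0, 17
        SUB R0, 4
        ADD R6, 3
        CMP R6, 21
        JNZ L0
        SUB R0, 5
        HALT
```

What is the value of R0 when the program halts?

MOV R0, 8 → R0=8
MOV R6, 3 → R6=3
SUB R0, 17 → R0=8-17=-9
SUB R0, 4 → R0=(-9)-4=-13
ADD R6, 3 → R6=3+3=6
CMP R6, 21  (cmp 6,21)
JNZ L0: taken
SUB R0, 17 → R0=(-13)-17=-30
SUB R0, 4 → R0=(-30)-4=-34
ADD R6, 3 → R6=6+3=9
CMP R6, 21  (cmp 9,21)
JNZ L0: taken
SUB R0, 17 → R0=(-34)-17=-51
SUB R0, 4 → R0=(-51)-4=-55
ADD R6, 3 → R6=9+3=12
CMP R6, 21  (cmp 12,21)
JNZ L0: taken
SUB R0, 17 → R0=(-55)-17=-72
SUB R0, 4 → R0=(-72)-4=-76
ADD R6, 3 → R6=12+3=15
CMP R6, 21  (cmp 15,21)
JNZ L0: taken
SUB R0, 17 → R0=(-76)-17=-93
SUB R0, 4 → R0=(-93)-4=-97
ADD R6, 3 → R6=15+3=18
CMP R6, 21  (cmp 18,21)
JNZ L0: taken
SUB R0, 17 → R0=(-97)-17=-114
SUB R0, 4 → R0=(-114)-4=-118
ADD R6, 3 → R6=18+3=21
CMP R6, 21  (cmp 21,21)
JNZ L0: not taken
SUB R0, 5 → R0=(-118)-5=-123
halt.

-123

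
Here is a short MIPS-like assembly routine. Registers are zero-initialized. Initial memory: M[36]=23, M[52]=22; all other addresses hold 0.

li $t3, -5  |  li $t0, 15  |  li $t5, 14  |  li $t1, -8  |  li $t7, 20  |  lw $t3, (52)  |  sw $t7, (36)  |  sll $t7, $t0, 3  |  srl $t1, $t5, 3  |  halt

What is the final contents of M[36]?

$t3=-5
$t0=15
$t5=14
$t1=-8
$t7=20
$t3=M[52]=22
sw $t7, (36) → M[36]=20
$t7=15<<3=120
$t1=14>>3=1
halt.

20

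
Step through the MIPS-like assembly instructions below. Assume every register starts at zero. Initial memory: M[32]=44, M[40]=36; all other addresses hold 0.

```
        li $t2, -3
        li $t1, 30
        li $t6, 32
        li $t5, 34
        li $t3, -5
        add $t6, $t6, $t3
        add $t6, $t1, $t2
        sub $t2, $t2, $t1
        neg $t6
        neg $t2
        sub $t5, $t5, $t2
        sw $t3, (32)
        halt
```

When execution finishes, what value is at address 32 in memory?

$t2=-3
$t1=30
$t6=32
$t5=34
$t3=-5
$t6=32+(-5)=27
$t6=30+(-3)=27
$t2=(-3)-30=-33
$t6=-(27)=-27
$t2=-(-33)=33
$t5=34-33=1
sw $t3, (32) → M[32]=-5
halt.

-5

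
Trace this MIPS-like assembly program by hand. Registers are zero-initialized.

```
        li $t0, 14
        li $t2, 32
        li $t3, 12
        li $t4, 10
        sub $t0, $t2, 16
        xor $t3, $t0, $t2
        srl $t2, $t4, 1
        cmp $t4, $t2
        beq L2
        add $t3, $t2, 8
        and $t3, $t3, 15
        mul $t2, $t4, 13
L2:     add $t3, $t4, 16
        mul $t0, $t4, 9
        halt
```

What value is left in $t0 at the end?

90

after li $t0, 14: $t0=14
after li $t2, 32: $t2=32
after li $t3, 12: $t3=12
after li $t4, 10: $t4=10
after sub $t0, $t2, 16: $t0=32-16=16
after xor $t3, $t0, $t2: $t3=16^32=48
after srl $t2, $t4, 1: $t2=10>>1=5
cmp $t4, $t2  (cmp 10,5)
beq L2: not taken
after add $t3, $t2, 8: $t3=5+8=13
after and $t3, $t3, 15: $t3=13&15=13
after mul $t2, $t4, 13: $t2=10*13=130
after add $t3, $t4, 16: $t3=10+16=26
after mul $t0, $t4, 9: $t0=10*9=90
halt.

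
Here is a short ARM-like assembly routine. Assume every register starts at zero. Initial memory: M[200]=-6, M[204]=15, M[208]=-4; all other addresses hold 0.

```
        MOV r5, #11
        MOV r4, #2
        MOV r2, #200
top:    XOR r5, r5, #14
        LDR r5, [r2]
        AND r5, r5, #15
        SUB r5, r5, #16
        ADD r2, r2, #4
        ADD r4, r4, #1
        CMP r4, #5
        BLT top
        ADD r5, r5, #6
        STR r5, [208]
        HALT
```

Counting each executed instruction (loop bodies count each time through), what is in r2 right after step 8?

after MOV r5, #11: r5=11
after MOV r4, #2: r4=2
after MOV r2, #200: r2=200
after XOR r5, r5, #14: r5=11^14=5
after LDR r5, [r2]: r5=M[200]=-6
after AND r5, r5, #15: r5=(-6)&15=10
after SUB r5, r5, #16: r5=10-16=-6
after ADD r2, r2, #4: r2=200+4=204
After step 8: r2 = 204.

204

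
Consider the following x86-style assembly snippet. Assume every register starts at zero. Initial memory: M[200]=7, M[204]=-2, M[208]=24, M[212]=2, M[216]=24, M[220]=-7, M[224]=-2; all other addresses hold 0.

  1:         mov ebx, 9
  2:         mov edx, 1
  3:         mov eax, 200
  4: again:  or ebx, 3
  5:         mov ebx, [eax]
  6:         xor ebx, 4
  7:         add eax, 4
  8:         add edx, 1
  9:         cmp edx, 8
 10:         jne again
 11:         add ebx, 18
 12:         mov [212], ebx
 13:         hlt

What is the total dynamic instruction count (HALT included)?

55

mov ebx, 9 → ebx=9
mov edx, 1 → edx=1
mov eax, 200 → eax=200
or ebx, 3 → ebx=9|3=11
mov ebx, [eax] → ebx=M[200]=7
xor ebx, 4 → ebx=7^4=3
add eax, 4 → eax=200+4=204
add edx, 1 → edx=1+1=2
cmp edx, 8  (cmp 2,8)
jne again: taken
or ebx, 3 → ebx=3|3=3
mov ebx, [eax] → ebx=M[204]=-2
xor ebx, 4 → ebx=(-2)^4=-6
add eax, 4 → eax=204+4=208
add edx, 1 → edx=2+1=3
cmp edx, 8  (cmp 3,8)
jne again: taken
or ebx, 3 → ebx=(-6)|3=-5
mov ebx, [eax] → ebx=M[208]=24
xor ebx, 4 → ebx=24^4=28
add eax, 4 → eax=208+4=212
add edx, 1 → edx=3+1=4
cmp edx, 8  (cmp 4,8)
jne again: taken
or ebx, 3 → ebx=28|3=31
mov ebx, [eax] → ebx=M[212]=2
xor ebx, 4 → ebx=2^4=6
add eax, 4 → eax=212+4=216
add edx, 1 → edx=4+1=5
cmp edx, 8  (cmp 5,8)
jne again: taken
or ebx, 3 → ebx=6|3=7
mov ebx, [eax] → ebx=M[216]=24
xor ebx, 4 → ebx=24^4=28
add eax, 4 → eax=216+4=220
add edx, 1 → edx=5+1=6
cmp edx, 8  (cmp 6,8)
jne again: taken
or ebx, 3 → ebx=28|3=31
mov ebx, [eax] → ebx=M[220]=-7
xor ebx, 4 → ebx=(-7)^4=-3
add eax, 4 → eax=220+4=224
add edx, 1 → edx=6+1=7
cmp edx, 8  (cmp 7,8)
jne again: taken
or ebx, 3 → ebx=(-3)|3=-1
mov ebx, [eax] → ebx=M[224]=-2
xor ebx, 4 → ebx=(-2)^4=-6
add eax, 4 → eax=224+4=228
add edx, 1 → edx=7+1=8
cmp edx, 8  (cmp 8,8)
jne again: not taken
add ebx, 18 → ebx=(-6)+18=12
mov [212], ebx → M[212]=12
halt.
Total executed instructions: 55.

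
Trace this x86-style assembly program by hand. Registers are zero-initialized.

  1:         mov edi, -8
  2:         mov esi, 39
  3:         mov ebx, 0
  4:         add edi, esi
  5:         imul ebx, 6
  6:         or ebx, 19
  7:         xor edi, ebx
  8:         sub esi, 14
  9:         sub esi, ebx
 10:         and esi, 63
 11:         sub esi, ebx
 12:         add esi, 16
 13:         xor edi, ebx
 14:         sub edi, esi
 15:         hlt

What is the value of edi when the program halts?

after mov edi, -8: edi=-8
after mov esi, 39: esi=39
after mov ebx, 0: ebx=0
after add edi, esi: edi=(-8)+39=31
after imul ebx, 6: ebx=0*6=0
after or ebx, 19: ebx=0|19=19
after xor edi, ebx: edi=31^19=12
after sub esi, 14: esi=39-14=25
after sub esi, ebx: esi=25-19=6
after and esi, 63: esi=6&63=6
after sub esi, ebx: esi=6-19=-13
after add esi, 16: esi=(-13)+16=3
after xor edi, ebx: edi=12^19=31
after sub edi, esi: edi=31-3=28
halt.

28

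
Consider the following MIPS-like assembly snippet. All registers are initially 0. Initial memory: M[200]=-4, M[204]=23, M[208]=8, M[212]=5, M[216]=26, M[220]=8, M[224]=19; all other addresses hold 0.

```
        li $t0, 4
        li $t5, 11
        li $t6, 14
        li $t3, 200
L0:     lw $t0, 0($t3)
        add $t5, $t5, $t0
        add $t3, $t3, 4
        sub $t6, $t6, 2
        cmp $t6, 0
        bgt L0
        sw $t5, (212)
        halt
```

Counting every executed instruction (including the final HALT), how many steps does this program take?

$t0=4
$t5=11
$t6=14
$t3=200
$t0=M[200]=-4
$t5=11+(-4)=7
$t3=200+4=204
$t6=14-2=12
cmp $t6, 0  (cmp 12,0)
bgt L0: taken
$t0=M[204]=23
$t5=7+23=30
$t3=204+4=208
$t6=12-2=10
cmp $t6, 0  (cmp 10,0)
bgt L0: taken
$t0=M[208]=8
$t5=30+8=38
$t3=208+4=212
$t6=10-2=8
cmp $t6, 0  (cmp 8,0)
bgt L0: taken
$t0=M[212]=5
$t5=38+5=43
$t3=212+4=216
$t6=8-2=6
cmp $t6, 0  (cmp 6,0)
bgt L0: taken
$t0=M[216]=26
$t5=43+26=69
$t3=216+4=220
$t6=6-2=4
cmp $t6, 0  (cmp 4,0)
bgt L0: taken
$t0=M[220]=8
$t5=69+8=77
$t3=220+4=224
$t6=4-2=2
cmp $t6, 0  (cmp 2,0)
bgt L0: taken
$t0=M[224]=19
$t5=77+19=96
$t3=224+4=228
$t6=2-2=0
cmp $t6, 0  (cmp 0,0)
bgt L0: not taken
sw $t5, (212) → M[212]=96
halt.
Total executed instructions: 48.

48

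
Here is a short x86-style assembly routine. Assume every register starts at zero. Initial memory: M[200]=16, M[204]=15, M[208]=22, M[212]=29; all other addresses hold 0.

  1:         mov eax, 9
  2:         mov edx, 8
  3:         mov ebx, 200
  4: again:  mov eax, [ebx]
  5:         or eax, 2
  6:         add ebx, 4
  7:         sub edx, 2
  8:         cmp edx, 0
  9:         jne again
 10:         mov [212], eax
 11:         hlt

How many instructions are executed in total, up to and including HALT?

after mov eax, 9: eax=9
after mov edx, 8: edx=8
after mov ebx, 200: ebx=200
after mov eax, [ebx]: eax=M[200]=16
after or eax, 2: eax=16|2=18
after add ebx, 4: ebx=200+4=204
after sub edx, 2: edx=8-2=6
cmp edx, 0  (cmp 6,0)
jne again: taken
after mov eax, [ebx]: eax=M[204]=15
after or eax, 2: eax=15|2=15
after add ebx, 4: ebx=204+4=208
after sub edx, 2: edx=6-2=4
cmp edx, 0  (cmp 4,0)
jne again: taken
after mov eax, [ebx]: eax=M[208]=22
after or eax, 2: eax=22|2=22
after add ebx, 4: ebx=208+4=212
after sub edx, 2: edx=4-2=2
cmp edx, 0  (cmp 2,0)
jne again: taken
after mov eax, [ebx]: eax=M[212]=29
after or eax, 2: eax=29|2=31
after add ebx, 4: ebx=212+4=216
after sub edx, 2: edx=2-2=0
cmp edx, 0  (cmp 0,0)
jne again: not taken
mov [212], eax → M[212]=31
halt.
Total executed instructions: 29.

29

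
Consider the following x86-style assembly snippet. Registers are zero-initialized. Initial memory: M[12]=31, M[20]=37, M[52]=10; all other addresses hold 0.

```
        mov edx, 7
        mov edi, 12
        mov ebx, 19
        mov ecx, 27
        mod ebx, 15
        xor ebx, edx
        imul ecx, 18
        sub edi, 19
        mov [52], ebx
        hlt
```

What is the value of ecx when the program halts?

486

edx=7
edi=12
ebx=19
ecx=27
ebx=19%15=4
ebx=4^7=3
ecx=27*18=486
edi=12-19=-7
mov [52], ebx → M[52]=3
halt.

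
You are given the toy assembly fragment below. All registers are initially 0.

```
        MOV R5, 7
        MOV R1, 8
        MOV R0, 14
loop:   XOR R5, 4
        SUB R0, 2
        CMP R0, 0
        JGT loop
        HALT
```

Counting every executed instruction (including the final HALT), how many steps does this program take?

MOV R5, 7 → R5=7
MOV R1, 8 → R1=8
MOV R0, 14 → R0=14
XOR R5, 4 → R5=7^4=3
SUB R0, 2 → R0=14-2=12
CMP R0, 0  (cmp 12,0)
JGT loop: taken
XOR R5, 4 → R5=3^4=7
SUB R0, 2 → R0=12-2=10
CMP R0, 0  (cmp 10,0)
JGT loop: taken
XOR R5, 4 → R5=7^4=3
SUB R0, 2 → R0=10-2=8
CMP R0, 0  (cmp 8,0)
JGT loop: taken
XOR R5, 4 → R5=3^4=7
SUB R0, 2 → R0=8-2=6
CMP R0, 0  (cmp 6,0)
JGT loop: taken
XOR R5, 4 → R5=7^4=3
SUB R0, 2 → R0=6-2=4
CMP R0, 0  (cmp 4,0)
JGT loop: taken
XOR R5, 4 → R5=3^4=7
SUB R0, 2 → R0=4-2=2
CMP R0, 0  (cmp 2,0)
JGT loop: taken
XOR R5, 4 → R5=7^4=3
SUB R0, 2 → R0=2-2=0
CMP R0, 0  (cmp 0,0)
JGT loop: not taken
halt.
Total executed instructions: 32.

32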